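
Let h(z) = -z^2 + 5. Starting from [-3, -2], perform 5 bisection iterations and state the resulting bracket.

[-2.25, -2.21875]

z = -2.5 gives h = -1.25, negative; keep [-2.5, -2]
z = -2.25 gives h = -0.0625, negative; keep [-2.25, -2]
z = -2.125 gives h = 0.484375, positive; keep [-2.25, -2.125]
z = -2.1875 gives h = 0.2148, positive; keep [-2.25, -2.1875]
z = -2.21875 gives h = 0.0771, positive; keep [-2.25, -2.21875]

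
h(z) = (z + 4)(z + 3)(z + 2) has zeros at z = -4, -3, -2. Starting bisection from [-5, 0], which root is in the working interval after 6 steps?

m = -2.5, h(m) = -0.375 (−); new bracket [-2.5, 0]
m = -1.25, h(m) = 3.609375 (+); new bracket [-2.5, -1.25]
m = -1.875, h(m) = 0.298828 (+); new bracket [-2.5, -1.875]
m = -2.1875, h(m) = -0.2761 (−); new bracket [-2.1875, -1.875]
m = -2.03125, h(m) = -0.0596 (−); new bracket [-2.03125, -1.875]
m = -1.953125, h(m) = 0.1004 (+); new bracket [-2.03125, -1.953125]

-2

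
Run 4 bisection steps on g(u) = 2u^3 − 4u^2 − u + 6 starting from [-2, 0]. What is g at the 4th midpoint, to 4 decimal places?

-0.7852

g(-1) = 1 > 0, so the root lies in [-2, -1]
g(-1.5) = -8.25 < 0, so the root lies in [-1.5, -1]
g(-1.25) = -2.90625 < 0, so the root lies in [-1.25, -1]
g(-1.125) = -0.7852 < 0, so the root lies in [-1.125, -1]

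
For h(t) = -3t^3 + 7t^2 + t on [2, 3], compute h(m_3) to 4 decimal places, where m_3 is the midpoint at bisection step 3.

m = 2.5, h(m) = -0.625 (−); new bracket [2, 2.5]
m = 2.25, h(m) = 3.515625 (+); new bracket [2.25, 2.5]
m = 2.375, h(m) = 1.669922 (+); new bracket [2.375, 2.5]

1.6699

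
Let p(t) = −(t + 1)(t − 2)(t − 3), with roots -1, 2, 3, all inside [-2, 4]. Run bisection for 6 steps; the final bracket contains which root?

-1

p(1) = -4 < 0, so the root lies in [-2, 1]
p(-0.5) = -4.375 < 0, so the root lies in [-2, -0.5]
p(-1.25) = 3.453125 > 0, so the root lies in [-1.25, -0.5]
p(-0.875) = -1.3926 < 0, so the root lies in [-1.25, -0.875]
p(-1.0625) = 0.7776 > 0, so the root lies in [-1.0625, -0.875]
p(-0.96875) = -0.3682 < 0, so the root lies in [-1.0625, -0.96875]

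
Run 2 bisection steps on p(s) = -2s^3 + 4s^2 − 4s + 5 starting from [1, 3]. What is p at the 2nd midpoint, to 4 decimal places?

m = 2, p(m) = -3 (−); new bracket [1, 2]
m = 1.5, p(m) = 1.25 (+); new bracket [1.5, 2]

1.2500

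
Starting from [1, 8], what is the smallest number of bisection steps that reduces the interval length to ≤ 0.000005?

Width after n steps is 7/2^n. Need 2^n ≥ 7/0.000005 = 1400000.
2^20 = 1048576 < 1400000 ≤ 2^21 = 2097152, so n = 21.

21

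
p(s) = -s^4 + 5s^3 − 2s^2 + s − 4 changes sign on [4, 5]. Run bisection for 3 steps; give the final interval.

midpoint 4.5: p = 5.5625 > 0 → [4.5, 5]
midpoint 4.75: p = -17.582031 < 0 → [4.5, 4.75]
midpoint 4.625: p = -5.056885 < 0 → [4.5, 4.625]

[4.5, 4.625]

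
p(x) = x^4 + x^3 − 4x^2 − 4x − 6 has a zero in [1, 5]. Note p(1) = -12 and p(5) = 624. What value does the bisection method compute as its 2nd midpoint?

x = 3 gives p = 54, positive; keep [1, 3]
x = 2 gives p = -6, negative; keep [2, 3]

2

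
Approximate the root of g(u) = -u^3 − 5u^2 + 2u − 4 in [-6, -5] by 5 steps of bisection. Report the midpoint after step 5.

midpoint -5.5: g = 0.125 > 0 → [-5.5, -5]
midpoint -5.25: g = -7.609375 < 0 → [-5.5, -5.25]
midpoint -5.375: g = -3.916016 < 0 → [-5.5, -5.375]
midpoint -5.4375: g = -1.9397 < 0 → [-5.5, -5.4375]
midpoint -5.46875: g = -0.9185 < 0 → [-5.5, -5.46875]

-5.46875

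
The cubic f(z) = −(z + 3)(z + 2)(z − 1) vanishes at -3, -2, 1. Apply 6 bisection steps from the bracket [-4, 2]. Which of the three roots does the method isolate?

1

m = -1, f(m) = 4 (+); new bracket [-1, 2]
m = 0.5, f(m) = 4.375 (+); new bracket [0.5, 2]
m = 1.25, f(m) = -3.453125 (−); new bracket [0.5, 1.25]
m = 0.875, f(m) = 1.3926 (+); new bracket [0.875, 1.25]
m = 1.0625, f(m) = -0.7776 (−); new bracket [0.875, 1.0625]
m = 0.96875, f(m) = 0.3682 (+); new bracket [0.96875, 1.0625]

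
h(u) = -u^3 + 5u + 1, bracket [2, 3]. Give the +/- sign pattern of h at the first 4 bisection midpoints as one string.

m = 2.5, h(m) = -2.125 (−); new bracket [2, 2.5]
m = 2.25, h(m) = 0.859375 (+); new bracket [2.25, 2.5]
m = 2.375, h(m) = -0.521484 (−); new bracket [2.25, 2.375]
m = 2.3125, h(m) = 0.196 (+); new bracket [2.3125, 2.375]

-+-+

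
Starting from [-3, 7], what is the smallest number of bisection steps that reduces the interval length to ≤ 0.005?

Width after n steps is 10/2^n. Need 2^n ≥ 10/0.005 = 2000.
2^10 = 1024 < 2000 ≤ 2^11 = 2048, so n = 11.

11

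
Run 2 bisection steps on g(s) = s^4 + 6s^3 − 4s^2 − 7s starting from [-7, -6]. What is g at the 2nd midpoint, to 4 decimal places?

-51.4648

m = -6.5, g(m) = 13.8125 (+); new bracket [-6.5, -6]
m = -6.25, g(m) = -51.464844 (−); new bracket [-6.5, -6.25]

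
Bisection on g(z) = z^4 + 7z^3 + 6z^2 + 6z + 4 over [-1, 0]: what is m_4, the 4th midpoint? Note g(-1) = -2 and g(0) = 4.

-0.8125

z = -0.5 gives g = 1.6875, positive; keep [-1, -0.5]
z = -0.75 gives g = 0.238281, positive; keep [-1, -0.75]
z = -0.875 gives g = -0.759521, negative; keep [-0.875, -0.75]
z = -0.8125 gives g = -0.2329, negative; keep [-0.8125, -0.75]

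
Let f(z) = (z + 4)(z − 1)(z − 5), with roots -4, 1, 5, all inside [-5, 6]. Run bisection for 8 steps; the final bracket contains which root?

-4

midpoint 0.5: f = 10.125 > 0 → [-5, 0.5]
midpoint -2.25: f = 41.234375 > 0 → [-5, -2.25]
midpoint -3.625: f = 14.958984 > 0 → [-5, -3.625]
midpoint -4.3125: f = -15.4602 < 0 → [-4.3125, -3.625]
midpoint -3.96875: f = 1.3926 > 0 → [-4.3125, -3.96875]
midpoint -4.140625: f = -6.6078 < 0 → [-4.140625, -3.96875]
midpoint -4.0546875: f = -2.503 < 0 → [-4.0546875, -3.96875]
midpoint -4.01171875: f = -0.5293 < 0 → [-4.01171875, -3.96875]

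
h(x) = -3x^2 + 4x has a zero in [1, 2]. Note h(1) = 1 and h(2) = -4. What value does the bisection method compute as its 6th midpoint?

1.328125

m = 1.5, h(m) = -0.75 (−); new bracket [1, 1.5]
m = 1.25, h(m) = 0.3125 (+); new bracket [1.25, 1.5]
m = 1.375, h(m) = -0.171875 (−); new bracket [1.25, 1.375]
m = 1.3125, h(m) = 0.082 (+); new bracket [1.3125, 1.375]
m = 1.34375, h(m) = -0.042 (−); new bracket [1.3125, 1.34375]
m = 1.328125, h(m) = 0.0208 (+); new bracket [1.328125, 1.34375]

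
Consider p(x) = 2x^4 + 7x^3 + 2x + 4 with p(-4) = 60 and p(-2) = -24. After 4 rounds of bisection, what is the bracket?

midpoint -3: p = -29 < 0 → [-4, -3]
midpoint -3.5: p = -3 < 0 → [-4, -3.5]
midpoint -3.75: p = 22.867188 > 0 → [-3.75, -3.5]
midpoint -3.625: p = 8.6587 > 0 → [-3.625, -3.5]

[-3.625, -3.5]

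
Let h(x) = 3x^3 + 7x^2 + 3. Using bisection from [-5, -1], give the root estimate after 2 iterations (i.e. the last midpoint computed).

-2

h(-3) = -15 < 0, so the root lies in [-3, -1]
h(-2) = 7 > 0, so the root lies in [-3, -2]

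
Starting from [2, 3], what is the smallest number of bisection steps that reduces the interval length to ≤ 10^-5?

Width after n steps is 1/2^n. Need 2^n ≥ 1/10^-5 = 100000.
2^16 = 65536 < 100000 ≤ 2^17 = 131072, so n = 17.

17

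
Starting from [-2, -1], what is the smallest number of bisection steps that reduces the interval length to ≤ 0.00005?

Width after n steps is 1/2^n. Need 2^n ≥ 1/0.00005 = 20000.
2^14 = 16384 < 20000 ≤ 2^15 = 32768, so n = 15.

15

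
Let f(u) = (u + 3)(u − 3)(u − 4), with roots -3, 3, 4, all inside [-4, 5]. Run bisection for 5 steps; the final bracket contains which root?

-3

u = 0.5 gives f = 30.625, positive; keep [-4, 0.5]
u = -1.75 gives f = 34.140625, positive; keep [-4, -1.75]
u = -2.875 gives f = 5.048828, positive; keep [-4, -2.875]
u = -3.4375 gives f = -20.947, negative; keep [-3.4375, -2.875]
u = -3.15625 gives f = -6.8837, negative; keep [-3.15625, -2.875]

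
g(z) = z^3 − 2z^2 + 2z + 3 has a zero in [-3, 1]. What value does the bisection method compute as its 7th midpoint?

m = -1, g(m) = -2 (−); new bracket [-1, 1]
m = 0, g(m) = 3 (+); new bracket [-1, 0]
m = -0.5, g(m) = 1.375 (+); new bracket [-1, -0.5]
m = -0.75, g(m) = -0.0469 (−); new bracket [-0.75, -0.5]
m = -0.625, g(m) = 0.7246 (+); new bracket [-0.75, -0.625]
m = -0.6875, g(m) = 0.3547 (+); new bracket [-0.75, -0.6875]
m = -0.71875, g(m) = 0.158 (+); new bracket [-0.75, -0.71875]

-0.71875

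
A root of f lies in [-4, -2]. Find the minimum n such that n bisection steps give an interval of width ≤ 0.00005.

Width after n steps is 2/2^n. Need 2^n ≥ 2/0.00005 = 40000.
2^15 = 32768 < 40000 ≤ 2^16 = 65536, so n = 16.

16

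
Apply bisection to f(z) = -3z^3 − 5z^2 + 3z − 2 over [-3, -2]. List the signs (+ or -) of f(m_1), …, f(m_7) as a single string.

++-----

z = -2.5 gives f = 6.125, positive; keep [-2.5, -2]
z = -2.25 gives f = 0.109375, positive; keep [-2.25, -2]
z = -2.125 gives f = -2.166016, negative; keep [-2.25, -2.125]
z = -2.1875 gives f = -1.0857, negative; keep [-2.25, -2.1875]
z = -2.21875 gives f = -0.5028, negative; keep [-2.25, -2.21875]
z = -2.234375 gives f = -0.2004, negative; keep [-2.25, -2.234375]
z = -2.2421875 gives f = -0.0464, negative; keep [-2.25, -2.2421875]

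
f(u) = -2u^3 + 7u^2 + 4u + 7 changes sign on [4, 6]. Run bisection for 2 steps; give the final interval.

f(5) = -48 < 0, so the root lies in [4, 5]
f(4.5) = -15.5 < 0, so the root lies in [4, 4.5]

[4, 4.5]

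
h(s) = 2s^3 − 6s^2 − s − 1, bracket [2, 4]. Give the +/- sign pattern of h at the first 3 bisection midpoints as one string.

midpoint 3: h = -4 < 0 → [3, 4]
midpoint 3.5: h = 7.75 > 0 → [3, 3.5]
midpoint 3.25: h = 1.03125 > 0 → [3, 3.25]

-++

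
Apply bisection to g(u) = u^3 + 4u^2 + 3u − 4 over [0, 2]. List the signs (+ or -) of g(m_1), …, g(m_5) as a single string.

g(1) = 4 > 0, so the root lies in [0, 1]
g(0.5) = -1.375 < 0, so the root lies in [0.5, 1]
g(0.75) = 0.921875 > 0, so the root lies in [0.5, 0.75]
g(0.625) = -0.3184 < 0, so the root lies in [0.625, 0.75]
g(0.6875) = 0.2781 > 0, so the root lies in [0.625, 0.6875]

+-+-+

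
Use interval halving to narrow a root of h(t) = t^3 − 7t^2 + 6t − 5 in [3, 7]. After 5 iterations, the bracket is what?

[6.125, 6.25]

h(5) = -25 < 0, so the root lies in [5, 7]
h(6) = -5 < 0, so the root lies in [6, 7]
h(6.5) = 12.875 > 0, so the root lies in [6, 6.5]
h(6.25) = 3.2031 > 0, so the root lies in [6, 6.25]
h(6.125) = -1.0762 < 0, so the root lies in [6.125, 6.25]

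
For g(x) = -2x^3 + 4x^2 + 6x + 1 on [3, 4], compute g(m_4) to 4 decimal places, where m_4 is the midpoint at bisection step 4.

x = 3.5 gives g = -14.75, negative; keep [3, 3.5]
x = 3.25 gives g = -5.90625, negative; keep [3, 3.25]
x = 3.125 gives g = -2.222656, negative; keep [3, 3.125]
x = 3.0625 gives g = -0.5552, negative; keep [3, 3.0625]

-0.5552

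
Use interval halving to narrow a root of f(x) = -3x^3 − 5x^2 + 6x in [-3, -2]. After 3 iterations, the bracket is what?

[-2.5, -2.375]

midpoint -2.5: f = 0.625 > 0 → [-2.5, -2]
midpoint -2.25: f = -4.640625 < 0 → [-2.5, -2.25]
midpoint -2.375: f = -2.263672 < 0 → [-2.5, -2.375]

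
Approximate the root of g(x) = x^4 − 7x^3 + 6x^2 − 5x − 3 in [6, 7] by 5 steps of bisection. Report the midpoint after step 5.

g(6.5) = 80.6875 > 0, so the root lies in [6, 6.5]
g(6.25) = 17.019531 > 0, so the root lies in [6, 6.25]
g(6.125) = -9.591553 < 0, so the root lies in [6.125, 6.25]
g(6.1875) = 3.3008 > 0, so the root lies in [6.125, 6.1875]
g(6.15625) = -3.2471 < 0, so the root lies in [6.15625, 6.1875]

6.15625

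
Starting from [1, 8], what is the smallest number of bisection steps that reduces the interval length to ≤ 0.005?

Width after n steps is 7/2^n. Need 2^n ≥ 7/0.005 = 1400.
2^10 = 1024 < 1400 ≤ 2^11 = 2048, so n = 11.

11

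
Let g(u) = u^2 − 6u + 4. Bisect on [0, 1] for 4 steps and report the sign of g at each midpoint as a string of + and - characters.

++--

u = 0.5 gives g = 1.25, positive; keep [0.5, 1]
u = 0.75 gives g = 0.0625, positive; keep [0.75, 1]
u = 0.875 gives g = -0.484375, negative; keep [0.75, 0.875]
u = 0.8125 gives g = -0.2148, negative; keep [0.75, 0.8125]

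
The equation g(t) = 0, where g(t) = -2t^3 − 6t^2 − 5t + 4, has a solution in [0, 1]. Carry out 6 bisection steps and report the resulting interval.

m = 0.5, g(m) = -0.25 (−); new bracket [0, 0.5]
m = 0.25, g(m) = 2.34375 (+); new bracket [0.25, 0.5]
m = 0.375, g(m) = 1.175781 (+); new bracket [0.375, 0.5]
m = 0.4375, g(m) = 0.4966 (+); new bracket [0.4375, 0.5]
m = 0.46875, g(m) = 0.1319 (+); new bracket [0.46875, 0.5]
m = 0.484375, g(m) = -0.0569 (−); new bracket [0.46875, 0.484375]

[0.46875, 0.484375]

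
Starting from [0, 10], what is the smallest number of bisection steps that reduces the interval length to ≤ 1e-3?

Width after n steps is 10/2^n. Need 2^n ≥ 10/1e-3 = 10000.
2^13 = 8192 < 10000 ≤ 2^14 = 16384, so n = 14.

14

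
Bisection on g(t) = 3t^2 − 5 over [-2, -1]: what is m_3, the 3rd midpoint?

-1.375

midpoint -1.5: g = 1.75 > 0 → [-1.5, -1]
midpoint -1.25: g = -0.3125 < 0 → [-1.5, -1.25]
midpoint -1.375: g = 0.671875 > 0 → [-1.375, -1.25]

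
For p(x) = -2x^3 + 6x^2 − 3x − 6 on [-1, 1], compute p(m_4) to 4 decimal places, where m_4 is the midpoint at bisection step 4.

midpoint 0: p = -6 < 0 → [-1, 0]
midpoint -0.5: p = -2.75 < 0 → [-1, -0.5]
midpoint -0.75: p = 0.46875 > 0 → [-0.75, -0.5]
midpoint -0.625: p = -1.293 < 0 → [-0.75, -0.625]

-1.2930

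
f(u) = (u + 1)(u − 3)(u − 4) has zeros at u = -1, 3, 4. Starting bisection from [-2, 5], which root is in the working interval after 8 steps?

u = 1.5 gives f = 9.375, positive; keep [-2, 1.5]
u = -0.25 gives f = 10.359375, positive; keep [-2, -0.25]
u = -1.125 gives f = -2.642578, negative; keep [-1.125, -0.25]
u = -0.6875 gives f = 5.4016, positive; keep [-1.125, -0.6875]
u = -0.90625 gives f = 1.7967, positive; keep [-1.125, -0.90625]
u = -1.015625 gives f = -0.3147, negative; keep [-1.015625, -0.90625]
u = -0.9609375 gives f = 0.7676, positive; keep [-1.015625, -0.9609375]
u = -0.98828125 gives f = 0.2331, positive; keep [-1.015625, -0.98828125]

-1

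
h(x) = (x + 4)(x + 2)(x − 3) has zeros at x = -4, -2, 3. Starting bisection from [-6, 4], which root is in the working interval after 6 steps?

x = -1 gives h = -12, negative; keep [-1, 4]
x = 1.5 gives h = -28.875, negative; keep [1.5, 4]
x = 2.75 gives h = -8.015625, negative; keep [2.75, 4]
x = 3.375 gives h = 14.8652, positive; keep [2.75, 3.375]
x = 3.0625 gives h = 2.2346, positive; keep [2.75, 3.0625]
x = 2.90625 gives h = -3.1766, negative; keep [2.90625, 3.0625]

3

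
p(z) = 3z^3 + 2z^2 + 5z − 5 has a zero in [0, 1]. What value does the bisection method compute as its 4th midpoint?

0.6875

p(0.5) = -1.625 < 0, so the root lies in [0.5, 1]
p(0.75) = 1.140625 > 0, so the root lies in [0.5, 0.75]
p(0.625) = -0.361328 < 0, so the root lies in [0.625, 0.75]
p(0.6875) = 0.3577 > 0, so the root lies in [0.625, 0.6875]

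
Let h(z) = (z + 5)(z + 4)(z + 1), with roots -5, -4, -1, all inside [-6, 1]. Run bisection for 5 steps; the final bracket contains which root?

midpoint -2.5: h = -5.625 < 0 → [-2.5, 1]
midpoint -0.75: h = 3.453125 > 0 → [-2.5, -0.75]
midpoint -1.625: h = -5.009766 < 0 → [-1.625, -0.75]
midpoint -1.1875: h = -2.0105 < 0 → [-1.1875, -0.75]
midpoint -0.96875: h = 0.3819 > 0 → [-1.1875, -0.96875]

-1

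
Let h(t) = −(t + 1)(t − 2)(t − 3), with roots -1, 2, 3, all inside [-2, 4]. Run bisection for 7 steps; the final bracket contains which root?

-1

m = 1, h(m) = -4 (−); new bracket [-2, 1]
m = -0.5, h(m) = -4.375 (−); new bracket [-2, -0.5]
m = -1.25, h(m) = 3.453125 (+); new bracket [-1.25, -0.5]
m = -0.875, h(m) = -1.3926 (−); new bracket [-1.25, -0.875]
m = -1.0625, h(m) = 0.7776 (+); new bracket [-1.0625, -0.875]
m = -0.96875, h(m) = -0.3682 (−); new bracket [-1.0625, -0.96875]
m = -1.015625, h(m) = 0.1892 (+); new bracket [-1.015625, -0.96875]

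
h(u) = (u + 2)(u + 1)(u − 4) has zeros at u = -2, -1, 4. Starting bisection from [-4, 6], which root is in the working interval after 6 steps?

u = 1 gives h = -18, negative; keep [1, 6]
u = 3.5 gives h = -12.375, negative; keep [3.5, 6]
u = 4.75 gives h = 29.109375, positive; keep [3.5, 4.75]
u = 4.125 gives h = 3.9238, positive; keep [3.5, 4.125]
u = 3.8125 gives h = -5.2449, negative; keep [3.8125, 4.125]
u = 3.96875 gives h = -0.9268, negative; keep [3.96875, 4.125]

4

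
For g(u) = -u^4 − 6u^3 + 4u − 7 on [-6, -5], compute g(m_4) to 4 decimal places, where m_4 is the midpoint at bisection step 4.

6.5705

u = -5.5 gives g = 54.1875, positive; keep [-6, -5.5]
u = -5.75 gives g = 17.527344, positive; keep [-6, -5.75]
u = -5.875 gives g = -5.152588, negative; keep [-5.875, -5.75]
u = -5.8125 gives g = 6.5705, positive; keep [-5.875, -5.8125]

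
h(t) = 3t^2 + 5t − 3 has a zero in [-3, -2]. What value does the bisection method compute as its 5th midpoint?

midpoint -2.5: h = 3.25 > 0 → [-2.5, -2]
midpoint -2.25: h = 0.9375 > 0 → [-2.25, -2]
midpoint -2.125: h = -0.078125 < 0 → [-2.25, -2.125]
midpoint -2.1875: h = 0.418 > 0 → [-2.1875, -2.125]
midpoint -2.15625: h = 0.167 > 0 → [-2.15625, -2.125]

-2.15625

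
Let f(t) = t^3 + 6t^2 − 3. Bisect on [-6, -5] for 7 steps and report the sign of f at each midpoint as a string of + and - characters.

+++-+-+

midpoint -5.5: f = 12.125 > 0 → [-6, -5.5]
midpoint -5.75: f = 5.265625 > 0 → [-6, -5.75]
midpoint -5.875: f = 1.314453 > 0 → [-6, -5.875]
midpoint -5.9375: f = -0.7966 < 0 → [-5.9375, -5.875]
midpoint -5.90625: f = 0.2704 > 0 → [-5.9375, -5.90625]
midpoint -5.921875: f = -0.2603 < 0 → [-5.921875, -5.90625]
midpoint -5.9140625: f = 0.0058 > 0 → [-5.921875, -5.9140625]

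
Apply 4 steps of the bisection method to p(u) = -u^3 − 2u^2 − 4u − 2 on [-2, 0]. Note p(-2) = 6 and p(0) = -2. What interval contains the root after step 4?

[-0.75, -0.625]

u = -1 gives p = 1, positive; keep [-1, 0]
u = -0.5 gives p = -0.375, negative; keep [-1, -0.5]
u = -0.75 gives p = 0.296875, positive; keep [-0.75, -0.5]
u = -0.625 gives p = -0.0371, negative; keep [-0.75, -0.625]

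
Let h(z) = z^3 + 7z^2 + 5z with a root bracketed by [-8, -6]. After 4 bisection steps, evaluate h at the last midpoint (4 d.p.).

m = -7, h(m) = -35 (−); new bracket [-7, -6]
m = -6.5, h(m) = -11.375 (−); new bracket [-6.5, -6]
m = -6.25, h(m) = -1.953125 (−); new bracket [-6.25, -6]
m = -6.125, h(m) = 2.2012 (+); new bracket [-6.25, -6.125]

2.2012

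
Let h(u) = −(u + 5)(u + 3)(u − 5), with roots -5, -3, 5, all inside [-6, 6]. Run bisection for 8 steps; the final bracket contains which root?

5

u = 0 gives h = 75, positive; keep [0, 6]
u = 3 gives h = 96, positive; keep [3, 6]
u = 4.5 gives h = 35.625, positive; keep [4.5, 6]
u = 5.25 gives h = -21.1406, negative; keep [4.5, 5.25]
u = 4.875 gives h = 9.7207, positive; keep [4.875, 5.25]
u = 5.0625 gives h = -5.0706, negative; keep [4.875, 5.0625]
u = 4.96875 gives h = 2.4825, positive; keep [4.96875, 5.0625]
u = 5.015625 gives h = -1.2544, negative; keep [4.96875, 5.015625]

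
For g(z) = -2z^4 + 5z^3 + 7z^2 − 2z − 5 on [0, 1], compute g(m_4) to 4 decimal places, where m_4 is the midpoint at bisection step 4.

-0.1936

midpoint 0.5: g = -3.75 < 0 → [0.5, 1]
midpoint 0.75: g = -1.085938 < 0 → [0.75, 1]
midpoint 0.875: g = 0.786621 > 0 → [0.75, 0.875]
midpoint 0.8125: g = -0.1936 < 0 → [0.8125, 0.875]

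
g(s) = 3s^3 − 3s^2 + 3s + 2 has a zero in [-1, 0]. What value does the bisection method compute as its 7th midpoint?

-0.4140625

m = -0.5, g(m) = -0.625 (−); new bracket [-0.5, 0]
m = -0.25, g(m) = 1.015625 (+); new bracket [-0.5, -0.25]
m = -0.375, g(m) = 0.294922 (+); new bracket [-0.5, -0.375]
m = -0.4375, g(m) = -0.1379 (−); new bracket [-0.4375, -0.375]
m = -0.40625, g(m) = 0.085 (+); new bracket [-0.4375, -0.40625]
m = -0.421875, g(m) = -0.0248 (−); new bracket [-0.421875, -0.40625]
m = -0.4140625, g(m) = 0.0305 (+); new bracket [-0.421875, -0.4140625]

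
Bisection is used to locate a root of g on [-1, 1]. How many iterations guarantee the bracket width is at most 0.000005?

19

Width after n steps is 2/2^n. Need 2^n ≥ 2/0.000005 = 400000.
2^18 = 262144 < 400000 ≤ 2^19 = 524288, so n = 19.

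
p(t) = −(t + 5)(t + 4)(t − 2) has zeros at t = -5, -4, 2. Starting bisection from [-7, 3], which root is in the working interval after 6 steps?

midpoint -2: p = 24 > 0 → [-2, 3]
midpoint 0.5: p = 37.125 > 0 → [0.5, 3]
midpoint 1.75: p = 9.703125 > 0 → [1.75, 3]
midpoint 2.375: p = -17.6309 < 0 → [1.75, 2.375]
midpoint 2.0625: p = -2.676 < 0 → [1.75, 2.0625]
midpoint 1.90625: p = 3.8241 > 0 → [1.90625, 2.0625]

2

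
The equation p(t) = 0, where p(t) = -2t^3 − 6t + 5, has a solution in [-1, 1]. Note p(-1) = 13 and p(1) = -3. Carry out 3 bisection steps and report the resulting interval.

[0.5, 0.75]

t = 0 gives p = 5, positive; keep [0, 1]
t = 0.5 gives p = 1.75, positive; keep [0.5, 1]
t = 0.75 gives p = -0.34375, negative; keep [0.5, 0.75]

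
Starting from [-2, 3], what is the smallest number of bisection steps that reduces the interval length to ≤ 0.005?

Width after n steps is 5/2^n. Need 2^n ≥ 5/0.005 = 1000.
2^9 = 512 < 1000 ≤ 2^10 = 1024, so n = 10.

10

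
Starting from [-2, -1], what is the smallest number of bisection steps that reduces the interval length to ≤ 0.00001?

17

Width after n steps is 1/2^n. Need 2^n ≥ 1/0.00001 = 100000.
2^16 = 65536 < 100000 ≤ 2^17 = 131072, so n = 17.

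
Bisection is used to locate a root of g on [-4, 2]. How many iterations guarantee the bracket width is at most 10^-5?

20

Width after n steps is 6/2^n. Need 2^n ≥ 6/10^-5 = 600000.
2^19 = 524288 < 600000 ≤ 2^20 = 1048576, so n = 20.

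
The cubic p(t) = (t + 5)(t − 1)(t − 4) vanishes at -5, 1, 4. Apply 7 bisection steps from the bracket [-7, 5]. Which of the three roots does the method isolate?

p(-1) = 40 > 0, so the root lies in [-7, -1]
p(-4) = 40 > 0, so the root lies in [-7, -4]
p(-5.5) = -30.875 < 0, so the root lies in [-5.5, -4]
p(-4.75) = 12.5781 > 0, so the root lies in [-5.5, -4.75]
p(-5.125) = -6.9863 < 0, so the root lies in [-5.125, -4.75]
p(-4.9375) = 3.3167 > 0, so the root lies in [-5.125, -4.9375]
p(-5.03125) = -1.7022 < 0, so the root lies in [-5.03125, -4.9375]

-5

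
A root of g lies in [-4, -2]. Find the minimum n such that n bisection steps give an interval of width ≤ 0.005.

9

Width after n steps is 2/2^n. Need 2^n ≥ 2/0.005 = 400.
2^8 = 256 < 400 ≤ 2^9 = 512, so n = 9.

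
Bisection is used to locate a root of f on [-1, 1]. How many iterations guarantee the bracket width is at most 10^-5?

Width after n steps is 2/2^n. Need 2^n ≥ 2/10^-5 = 200000.
2^17 = 131072 < 200000 ≤ 2^18 = 262144, so n = 18.

18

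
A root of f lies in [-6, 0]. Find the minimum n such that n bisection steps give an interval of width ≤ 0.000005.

21

Width after n steps is 6/2^n. Need 2^n ≥ 6/0.000005 = 1200000.
2^20 = 1048576 < 1200000 ≤ 2^21 = 2097152, so n = 21.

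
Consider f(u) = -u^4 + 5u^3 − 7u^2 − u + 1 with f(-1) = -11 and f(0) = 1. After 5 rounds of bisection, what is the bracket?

midpoint -0.5: f = -0.9375 < 0 → [-0.5, 0]
midpoint -0.25: f = 0.730469 > 0 → [-0.5, -0.25]
midpoint -0.375: f = 0.107178 > 0 → [-0.5, -0.375]
midpoint -0.4375: f = -0.3577 < 0 → [-0.4375, -0.375]
midpoint -0.40625: f = -0.1115 < 0 → [-0.40625, -0.375]

[-0.40625, -0.375]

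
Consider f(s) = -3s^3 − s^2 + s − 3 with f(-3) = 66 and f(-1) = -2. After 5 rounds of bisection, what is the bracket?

s = -2 gives f = 15, positive; keep [-2, -1]
s = -1.5 gives f = 3.375, positive; keep [-1.5, -1]
s = -1.25 gives f = 0.046875, positive; keep [-1.25, -1]
s = -1.125 gives f = -1.1191, negative; keep [-1.25, -1.125]
s = -1.1875 gives f = -0.574, negative; keep [-1.25, -1.1875]

[-1.25, -1.1875]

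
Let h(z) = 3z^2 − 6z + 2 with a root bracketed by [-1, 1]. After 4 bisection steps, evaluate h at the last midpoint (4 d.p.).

z = 0 gives h = 2, positive; keep [0, 1]
z = 0.5 gives h = -0.25, negative; keep [0, 0.5]
z = 0.25 gives h = 0.6875, positive; keep [0.25, 0.5]
z = 0.375 gives h = 0.1719, positive; keep [0.375, 0.5]

0.1719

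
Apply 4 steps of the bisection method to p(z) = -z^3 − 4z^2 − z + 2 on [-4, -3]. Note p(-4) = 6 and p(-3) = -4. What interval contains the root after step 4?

z = -3.5 gives p = -0.625, negative; keep [-4, -3.5]
z = -3.75 gives p = 2.234375, positive; keep [-3.75, -3.5]
z = -3.625 gives p = 0.697266, positive; keep [-3.625, -3.5]
z = -3.5625 gives p = 0.01, positive; keep [-3.5625, -3.5]

[-3.5625, -3.5]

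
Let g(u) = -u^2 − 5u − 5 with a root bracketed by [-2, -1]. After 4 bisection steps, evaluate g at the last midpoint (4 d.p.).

0.1211

g(-1.5) = 0.25 > 0, so the root lies in [-1.5, -1]
g(-1.25) = -0.3125 < 0, so the root lies in [-1.5, -1.25]
g(-1.375) = -0.015625 < 0, so the root lies in [-1.5, -1.375]
g(-1.4375) = 0.1211 > 0, so the root lies in [-1.4375, -1.375]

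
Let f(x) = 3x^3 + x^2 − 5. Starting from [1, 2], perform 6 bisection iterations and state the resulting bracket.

f(1.5) = 7.375 > 0, so the root lies in [1, 1.5]
f(1.25) = 2.421875 > 0, so the root lies in [1, 1.25]
f(1.125) = 0.537109 > 0, so the root lies in [1, 1.125]
f(1.0625) = -0.2727 < 0, so the root lies in [1.0625, 1.125]
f(1.09375) = 0.1216 > 0, so the root lies in [1.0625, 1.09375]
f(1.078125) = -0.0782 < 0, so the root lies in [1.078125, 1.09375]

[1.078125, 1.09375]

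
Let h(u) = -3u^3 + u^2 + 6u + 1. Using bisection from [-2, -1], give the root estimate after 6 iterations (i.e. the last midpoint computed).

-1.140625

m = -1.5, h(m) = 4.375 (+); new bracket [-1.5, -1]
m = -1.25, h(m) = 0.921875 (+); new bracket [-1.25, -1]
m = -1.125, h(m) = -0.212891 (−); new bracket [-1.25, -1.125]
m = -1.1875, h(m) = 0.3088 (+); new bracket [-1.1875, -1.125]
m = -1.15625, h(m) = 0.0368 (+); new bracket [-1.15625, -1.125]
m = -1.140625, h(m) = -0.0908 (−); new bracket [-1.15625, -1.140625]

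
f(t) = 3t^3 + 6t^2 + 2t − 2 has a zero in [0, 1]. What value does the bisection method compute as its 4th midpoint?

0.4375

t = 0.5 gives f = 0.875, positive; keep [0, 0.5]
t = 0.25 gives f = -1.078125, negative; keep [0.25, 0.5]
t = 0.375 gives f = -0.248047, negative; keep [0.375, 0.5]
t = 0.4375 gives f = 0.2747, positive; keep [0.375, 0.4375]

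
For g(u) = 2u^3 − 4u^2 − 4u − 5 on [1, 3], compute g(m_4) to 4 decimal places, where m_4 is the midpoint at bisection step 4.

u = 2 gives g = -13, negative; keep [2, 3]
u = 2.5 gives g = -8.75, negative; keep [2.5, 3]
u = 2.75 gives g = -4.65625, negative; keep [2.75, 3]
u = 2.875 gives g = -2.0352, negative; keep [2.875, 3]

-2.0352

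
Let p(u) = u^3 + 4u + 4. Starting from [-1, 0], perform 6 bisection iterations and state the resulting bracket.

[-0.859375, -0.84375]

m = -0.5, p(m) = 1.875 (+); new bracket [-1, -0.5]
m = -0.75, p(m) = 0.578125 (+); new bracket [-1, -0.75]
m = -0.875, p(m) = -0.169922 (−); new bracket [-0.875, -0.75]
m = -0.8125, p(m) = 0.2136 (+); new bracket [-0.875, -0.8125]
m = -0.84375, p(m) = 0.0243 (+); new bracket [-0.875, -0.84375]
m = -0.859375, p(m) = -0.0722 (−); new bracket [-0.859375, -0.84375]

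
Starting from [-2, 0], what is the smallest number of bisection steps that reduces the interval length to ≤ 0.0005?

12

Width after n steps is 2/2^n. Need 2^n ≥ 2/0.0005 = 4000.
2^11 = 2048 < 4000 ≤ 2^12 = 4096, so n = 12.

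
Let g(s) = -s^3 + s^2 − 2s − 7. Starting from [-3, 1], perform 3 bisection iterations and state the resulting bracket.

[-1.5, -1]

g(-1) = -3 < 0, so the root lies in [-3, -1]
g(-2) = 9 > 0, so the root lies in [-2, -1]
g(-1.5) = 1.625 > 0, so the root lies in [-1.5, -1]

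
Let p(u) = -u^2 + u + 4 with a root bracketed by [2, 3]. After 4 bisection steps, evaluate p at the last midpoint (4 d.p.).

-0.0039

midpoint 2.5: p = 0.25 > 0 → [2.5, 3]
midpoint 2.75: p = -0.8125 < 0 → [2.5, 2.75]
midpoint 2.625: p = -0.265625 < 0 → [2.5, 2.625]
midpoint 2.5625: p = -0.0039 < 0 → [2.5, 2.5625]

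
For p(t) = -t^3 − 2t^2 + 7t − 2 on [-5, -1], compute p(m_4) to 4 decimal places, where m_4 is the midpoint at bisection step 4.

-3.6406

p(-3) = -14 < 0, so the root lies in [-5, -3]
p(-4) = 2 > 0, so the root lies in [-4, -3]
p(-3.5) = -8.125 < 0, so the root lies in [-4, -3.5]
p(-3.75) = -3.6406 < 0, so the root lies in [-4, -3.75]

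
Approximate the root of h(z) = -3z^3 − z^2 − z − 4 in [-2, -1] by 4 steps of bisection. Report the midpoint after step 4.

midpoint -1.5: h = 5.375 > 0 → [-1.5, -1]
midpoint -1.25: h = 1.546875 > 0 → [-1.25, -1]
midpoint -1.125: h = 0.130859 > 0 → [-1.125, -1]
midpoint -1.0625: h = -0.468 < 0 → [-1.125, -1.0625]

-1.0625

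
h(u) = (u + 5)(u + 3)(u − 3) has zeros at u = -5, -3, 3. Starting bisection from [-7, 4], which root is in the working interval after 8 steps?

3

m = -1.5, h(m) = -23.625 (−); new bracket [-1.5, 4]
m = 1.25, h(m) = -46.484375 (−); new bracket [1.25, 4]
m = 2.625, h(m) = -16.083984 (−); new bracket [2.625, 4]
m = 3.3125, h(m) = 16.3977 (+); new bracket [2.625, 3.3125]
m = 2.96875, h(m) = -1.4864 (−); new bracket [2.96875, 3.3125]
m = 3.140625, h(m) = 7.0296 (+); new bracket [2.96875, 3.140625]
m = 3.0546875, h(m) = 2.667 (+); new bracket [2.96875, 3.0546875]
m = 3.01171875, h(m) = 0.5644 (+); new bracket [2.96875, 3.01171875]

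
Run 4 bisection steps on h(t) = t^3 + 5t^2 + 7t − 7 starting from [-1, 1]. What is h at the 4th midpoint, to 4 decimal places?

t = 0 gives h = -7, negative; keep [0, 1]
t = 0.5 gives h = -2.125, negative; keep [0.5, 1]
t = 0.75 gives h = 1.484375, positive; keep [0.5, 0.75]
t = 0.625 gives h = -0.4277, negative; keep [0.625, 0.75]

-0.4277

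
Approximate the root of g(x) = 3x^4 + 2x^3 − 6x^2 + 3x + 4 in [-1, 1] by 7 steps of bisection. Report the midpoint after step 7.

-0.609375

midpoint 0: g = 4 > 0 → [-1, 0]
midpoint -0.5: g = 0.9375 > 0 → [-1, -0.5]
midpoint -0.75: g = -1.519531 < 0 → [-0.75, -0.5]
midpoint -0.625: g = -0.2493 < 0 → [-0.625, -0.5]
midpoint -0.5625: g = 0.3584 > 0 → [-0.625, -0.5625]
midpoint -0.59375: g = 0.0577 > 0 → [-0.625, -0.59375]
midpoint -0.609375: g = -0.095 < 0 → [-0.609375, -0.59375]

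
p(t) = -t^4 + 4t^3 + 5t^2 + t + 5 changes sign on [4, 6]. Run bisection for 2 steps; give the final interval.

t = 5 gives p = 10, positive; keep [5, 6]
t = 5.5 gives p = -87.8125, negative; keep [5, 5.5]

[5, 5.5]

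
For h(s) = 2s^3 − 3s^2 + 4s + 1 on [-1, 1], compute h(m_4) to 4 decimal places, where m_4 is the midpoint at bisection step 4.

h(0) = 1 > 0, so the root lies in [-1, 0]
h(-0.5) = -2 < 0, so the root lies in [-0.5, 0]
h(-0.25) = -0.21875 < 0, so the root lies in [-0.25, 0]
h(-0.125) = 0.4492 > 0, so the root lies in [-0.25, -0.125]

0.4492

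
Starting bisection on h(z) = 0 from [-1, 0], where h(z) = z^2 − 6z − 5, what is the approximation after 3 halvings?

h(-0.5) = -1.75 < 0, so the root lies in [-1, -0.5]
h(-0.75) = 0.0625 > 0, so the root lies in [-0.75, -0.5]
h(-0.625) = -0.859375 < 0, so the root lies in [-0.75, -0.625]

-0.625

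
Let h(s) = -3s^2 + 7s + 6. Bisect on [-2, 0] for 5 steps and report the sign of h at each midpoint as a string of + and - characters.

h(-1) = -4 < 0, so the root lies in [-1, 0]
h(-0.5) = 1.75 > 0, so the root lies in [-1, -0.5]
h(-0.75) = -0.9375 < 0, so the root lies in [-0.75, -0.5]
h(-0.625) = 0.4531 > 0, so the root lies in [-0.75, -0.625]
h(-0.6875) = -0.2305 < 0, so the root lies in [-0.6875, -0.625]

-+-+-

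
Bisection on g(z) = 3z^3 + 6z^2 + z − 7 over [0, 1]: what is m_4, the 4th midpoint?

z = 0.5 gives g = -4.625, negative; keep [0.5, 1]
z = 0.75 gives g = -1.609375, negative; keep [0.75, 1]
z = 0.875 gives g = 0.478516, positive; keep [0.75, 0.875]
z = 0.8125 gives g = -0.6174, negative; keep [0.8125, 0.875]

0.8125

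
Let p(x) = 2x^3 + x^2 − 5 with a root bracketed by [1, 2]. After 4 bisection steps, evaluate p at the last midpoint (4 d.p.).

-0.2407

midpoint 1.5: p = 4 > 0 → [1, 1.5]
midpoint 1.25: p = 0.46875 > 0 → [1, 1.25]
midpoint 1.125: p = -0.886719 < 0 → [1.125, 1.25]
midpoint 1.1875: p = -0.2407 < 0 → [1.1875, 1.25]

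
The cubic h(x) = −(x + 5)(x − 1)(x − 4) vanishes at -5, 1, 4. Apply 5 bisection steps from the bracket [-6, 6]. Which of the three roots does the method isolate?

m = 0, h(m) = -20 (−); new bracket [-6, 0]
m = -3, h(m) = -56 (−); new bracket [-6, -3]
m = -4.5, h(m) = -23.375 (−); new bracket [-6, -4.5]
m = -5.25, h(m) = 14.4531 (+); new bracket [-5.25, -4.5]
m = -4.875, h(m) = -6.5176 (−); new bracket [-5.25, -4.875]

-5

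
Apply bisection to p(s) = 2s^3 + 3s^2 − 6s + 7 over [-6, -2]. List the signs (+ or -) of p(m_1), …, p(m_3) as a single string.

--+

m = -4, p(m) = -49 (−); new bracket [-4, -2]
m = -3, p(m) = -2 (−); new bracket [-3, -2]
m = -2.5, p(m) = 9.5 (+); new bracket [-3, -2.5]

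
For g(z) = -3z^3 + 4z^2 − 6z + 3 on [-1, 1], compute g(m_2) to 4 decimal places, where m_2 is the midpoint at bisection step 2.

g(0) = 3 > 0, so the root lies in [0, 1]
g(0.5) = 0.625 > 0, so the root lies in [0.5, 1]

0.6250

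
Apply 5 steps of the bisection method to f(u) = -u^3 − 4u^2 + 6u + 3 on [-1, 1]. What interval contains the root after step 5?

[-0.4375, -0.375]

m = 0, f(m) = 3 (+); new bracket [-1, 0]
m = -0.5, f(m) = -0.875 (−); new bracket [-0.5, 0]
m = -0.25, f(m) = 1.265625 (+); new bracket [-0.5, -0.25]
m = -0.375, f(m) = 0.2402 (+); new bracket [-0.5, -0.375]
m = -0.4375, f(m) = -0.3069 (−); new bracket [-0.4375, -0.375]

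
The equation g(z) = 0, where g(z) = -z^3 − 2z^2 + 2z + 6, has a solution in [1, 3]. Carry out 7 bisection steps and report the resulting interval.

z = 2 gives g = -6, negative; keep [1, 2]
z = 1.5 gives g = 1.125, positive; keep [1.5, 2]
z = 1.75 gives g = -1.984375, negative; keep [1.5, 1.75]
z = 1.625 gives g = -0.3223, negative; keep [1.5, 1.625]
z = 1.5625 gives g = 0.4275, positive; keep [1.5625, 1.625]
z = 1.59375 gives g = 0.0592, positive; keep [1.59375, 1.625]
z = 1.609375 gives g = -0.1298, negative; keep [1.59375, 1.609375]

[1.59375, 1.609375]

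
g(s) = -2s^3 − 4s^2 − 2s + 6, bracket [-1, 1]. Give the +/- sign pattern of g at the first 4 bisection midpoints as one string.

midpoint 0: g = 6 > 0 → [0, 1]
midpoint 0.5: g = 3.75 > 0 → [0.5, 1]
midpoint 0.75: g = 1.40625 > 0 → [0.75, 1]
midpoint 0.875: g = -0.1523 < 0 → [0.75, 0.875]

+++-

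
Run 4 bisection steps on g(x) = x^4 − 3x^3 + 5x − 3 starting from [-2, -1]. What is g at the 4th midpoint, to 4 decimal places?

midpoint -1.5: g = 4.6875 > 0 → [-1.5, -1]
midpoint -1.25: g = -0.949219 < 0 → [-1.5, -1.25]
midpoint -1.375: g = 1.498291 > 0 → [-1.375, -1.25]
midpoint -1.3125: g = 0.188 > 0 → [-1.3125, -1.25]

0.1880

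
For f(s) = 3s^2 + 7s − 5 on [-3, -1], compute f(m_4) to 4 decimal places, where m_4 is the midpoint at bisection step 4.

f(-2) = -7 < 0, so the root lies in [-3, -2]
f(-2.5) = -3.75 < 0, so the root lies in [-3, -2.5]
f(-2.75) = -1.5625 < 0, so the root lies in [-3, -2.75]
f(-2.875) = -0.3281 < 0, so the root lies in [-3, -2.875]

-0.3281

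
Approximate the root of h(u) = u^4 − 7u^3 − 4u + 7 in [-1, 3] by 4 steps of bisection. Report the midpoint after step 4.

0.75

h(1) = -3 < 0, so the root lies in [-1, 1]
h(0) = 7 > 0, so the root lies in [0, 1]
h(0.5) = 4.1875 > 0, so the root lies in [0.5, 1]
h(0.75) = 1.3633 > 0, so the root lies in [0.75, 1]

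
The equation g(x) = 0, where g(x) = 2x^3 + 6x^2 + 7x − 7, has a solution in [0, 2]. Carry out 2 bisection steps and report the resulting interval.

[0.5, 1]

x = 1 gives g = 8, positive; keep [0, 1]
x = 0.5 gives g = -1.75, negative; keep [0.5, 1]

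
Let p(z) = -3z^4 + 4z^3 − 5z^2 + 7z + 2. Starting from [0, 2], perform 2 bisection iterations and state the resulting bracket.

[1, 1.5]

p(1) = 5 > 0, so the root lies in [1, 2]
p(1.5) = -0.4375 < 0, so the root lies in [1, 1.5]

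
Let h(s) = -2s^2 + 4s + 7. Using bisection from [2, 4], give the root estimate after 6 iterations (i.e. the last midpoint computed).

3.09375

h(3) = 1 > 0, so the root lies in [3, 4]
h(3.5) = -3.5 < 0, so the root lies in [3, 3.5]
h(3.25) = -1.125 < 0, so the root lies in [3, 3.25]
h(3.125) = -0.0312 < 0, so the root lies in [3, 3.125]
h(3.0625) = 0.4922 > 0, so the root lies in [3.0625, 3.125]
h(3.09375) = 0.2324 > 0, so the root lies in [3.09375, 3.125]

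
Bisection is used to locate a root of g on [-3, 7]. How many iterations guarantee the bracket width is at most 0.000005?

21

Width after n steps is 10/2^n. Need 2^n ≥ 10/0.000005 = 2000000.
2^20 = 1048576 < 2000000 ≤ 2^21 = 2097152, so n = 21.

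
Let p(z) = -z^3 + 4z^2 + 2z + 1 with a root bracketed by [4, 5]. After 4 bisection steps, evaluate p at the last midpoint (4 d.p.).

m = 4.5, p(m) = -0.125 (−); new bracket [4, 4.5]
m = 4.25, p(m) = 4.984375 (+); new bracket [4.25, 4.5]
m = 4.375, p(m) = 2.572266 (+); new bracket [4.375, 4.5]
m = 4.4375, p(m) = 1.26 (+); new bracket [4.4375, 4.5]

1.2600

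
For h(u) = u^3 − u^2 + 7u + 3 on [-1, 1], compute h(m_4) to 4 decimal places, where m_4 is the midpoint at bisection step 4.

h(0) = 3 > 0, so the root lies in [-1, 0]
h(-0.5) = -0.875 < 0, so the root lies in [-0.5, 0]
h(-0.25) = 1.171875 > 0, so the root lies in [-0.5, -0.25]
h(-0.375) = 0.1816 > 0, so the root lies in [-0.5, -0.375]

0.1816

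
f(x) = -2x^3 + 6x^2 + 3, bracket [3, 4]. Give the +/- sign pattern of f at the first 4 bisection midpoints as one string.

m = 3.5, f(m) = -9.25 (−); new bracket [3, 3.5]
m = 3.25, f(m) = -2.28125 (−); new bracket [3, 3.25]
m = 3.125, f(m) = 0.558594 (+); new bracket [3.125, 3.25]
m = 3.1875, f(m) = -0.8101 (−); new bracket [3.125, 3.1875]

--+-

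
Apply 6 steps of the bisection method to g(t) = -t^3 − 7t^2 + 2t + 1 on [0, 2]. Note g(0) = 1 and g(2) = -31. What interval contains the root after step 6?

[0.5, 0.53125]

midpoint 1: g = -5 < 0 → [0, 1]
midpoint 0.5: g = 0.125 > 0 → [0.5, 1]
midpoint 0.75: g = -1.859375 < 0 → [0.5, 0.75]
midpoint 0.625: g = -0.7285 < 0 → [0.5, 0.625]
midpoint 0.5625: g = -0.2678 < 0 → [0.5, 0.5625]
midpoint 0.53125: g = -0.063 < 0 → [0.5, 0.53125]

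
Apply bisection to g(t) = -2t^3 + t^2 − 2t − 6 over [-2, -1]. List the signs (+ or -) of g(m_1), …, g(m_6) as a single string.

midpoint -1.5: g = 6 > 0 → [-1.5, -1]
midpoint -1.25: g = 1.96875 > 0 → [-1.25, -1]
midpoint -1.125: g = 0.363281 > 0 → [-1.125, -1]
midpoint -1.0625: g = -0.3472 < 0 → [-1.125, -1.0625]
midpoint -1.09375: g = 0.0007 > 0 → [-1.09375, -1.0625]
midpoint -1.078125: g = -0.1751 < 0 → [-1.09375, -1.078125]

+++-+-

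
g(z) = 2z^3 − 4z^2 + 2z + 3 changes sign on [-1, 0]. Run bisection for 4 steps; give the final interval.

[-0.625, -0.5625]

z = -0.5 gives g = 0.75, positive; keep [-1, -0.5]
z = -0.75 gives g = -1.59375, negative; keep [-0.75, -0.5]
z = -0.625 gives g = -0.300781, negative; keep [-0.625, -0.5]
z = -0.5625 gives g = 0.2534, positive; keep [-0.625, -0.5625]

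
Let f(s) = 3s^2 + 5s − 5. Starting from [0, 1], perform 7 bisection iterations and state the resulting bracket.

s = 0.5 gives f = -1.75, negative; keep [0.5, 1]
s = 0.75 gives f = 0.4375, positive; keep [0.5, 0.75]
s = 0.625 gives f = -0.703125, negative; keep [0.625, 0.75]
s = 0.6875 gives f = -0.1445, negative; keep [0.6875, 0.75]
s = 0.71875 gives f = 0.1436, positive; keep [0.6875, 0.71875]
s = 0.703125 gives f = -0.0012, negative; keep [0.703125, 0.71875]
s = 0.7109375 gives f = 0.071, positive; keep [0.703125, 0.7109375]

[0.703125, 0.7109375]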